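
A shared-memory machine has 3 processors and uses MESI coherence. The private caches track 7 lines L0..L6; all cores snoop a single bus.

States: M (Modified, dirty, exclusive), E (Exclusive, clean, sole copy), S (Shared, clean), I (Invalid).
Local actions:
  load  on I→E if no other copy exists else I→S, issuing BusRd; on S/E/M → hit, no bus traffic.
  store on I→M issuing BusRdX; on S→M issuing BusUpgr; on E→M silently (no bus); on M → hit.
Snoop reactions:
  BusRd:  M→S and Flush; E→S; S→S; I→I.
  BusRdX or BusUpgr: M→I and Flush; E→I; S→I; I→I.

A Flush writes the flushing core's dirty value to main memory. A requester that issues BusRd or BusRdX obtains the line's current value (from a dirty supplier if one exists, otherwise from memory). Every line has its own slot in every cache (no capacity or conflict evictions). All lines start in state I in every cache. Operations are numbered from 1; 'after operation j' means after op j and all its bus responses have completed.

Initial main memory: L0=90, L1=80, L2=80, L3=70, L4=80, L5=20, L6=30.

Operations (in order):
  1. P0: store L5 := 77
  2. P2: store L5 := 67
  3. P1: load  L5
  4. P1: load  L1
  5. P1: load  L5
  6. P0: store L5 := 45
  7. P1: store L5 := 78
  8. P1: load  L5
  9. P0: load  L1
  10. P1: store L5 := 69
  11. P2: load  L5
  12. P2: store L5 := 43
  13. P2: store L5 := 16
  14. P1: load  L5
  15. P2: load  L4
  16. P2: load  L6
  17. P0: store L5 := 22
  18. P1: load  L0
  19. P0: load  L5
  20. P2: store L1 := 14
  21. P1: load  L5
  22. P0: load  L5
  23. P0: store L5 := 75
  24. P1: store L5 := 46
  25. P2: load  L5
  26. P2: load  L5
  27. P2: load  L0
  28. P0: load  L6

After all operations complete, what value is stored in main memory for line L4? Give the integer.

  op1 P0: store L5 := 77 → M/I/I on L5; bus BusRdX; mem=20
  op2 P2: store L5 := 67 → I/I/M on L5; bus BusRdX Flush; mem=77
  op3 P1: load  L5 → I/S/S on L5; bus BusRd Flush; mem=67
  op4 P1: load  L1 → I/E/I on L1; bus BusRd; mem=80
  op5 P1: load  L5 → I/S/S on L5; bus (none); mem=67
  op6 P0: store L5 := 45 → M/I/I on L5; bus BusRdX; mem=67
  op7 P1: store L5 := 78 → I/M/I on L5; bus BusRdX Flush; mem=45
  op8 P1: load  L5 → I/M/I on L5; bus (none); mem=45
  op9 P0: load  L1 → S/S/I on L1; bus BusRd; mem=80
  op10 P1: store L5 := 69 → I/M/I on L5; bus (none); mem=45
  op11 P2: load  L5 → I/S/S on L5; bus BusRd Flush; mem=69
  op12 P2: store L5 := 43 → I/I/M on L5; bus BusUpgr; mem=69
  op13 P2: store L5 := 16 → I/I/M on L5; bus (none); mem=69
  op14 P1: load  L5 → I/S/S on L5; bus BusRd Flush; mem=16
  op15 P2: load  L4 → I/I/E on L4; bus BusRd; mem=80
  op16 P2: load  L6 → I/I/E on L6; bus BusRd; mem=30
  op17 P0: store L5 := 22 → M/I/I on L5; bus BusRdX; mem=16
  op18 P1: load  L0 → I/E/I on L0; bus BusRd; mem=90
  op19 P0: load  L5 → M/I/I on L5; bus (none); mem=16
  op20 P2: store L1 := 14 → I/I/M on L1; bus BusRdX; mem=80
  op21 P1: load  L5 → S/S/I on L5; bus BusRd Flush; mem=22
  op22 P0: load  L5 → S/S/I on L5; bus (none); mem=22
  op23 P0: store L5 := 75 → M/I/I on L5; bus BusUpgr; mem=22
  op24 P1: store L5 := 46 → I/M/I on L5; bus BusRdX Flush; mem=75
  op25 P2: load  L5 → I/S/S on L5; bus BusRd Flush; mem=46
  op26 P2: load  L5 → I/S/S on L5; bus (none); mem=46
  op27 P2: load  L0 → I/S/S on L0; bus BusRd; mem=90
  op28 P0: load  L6 → S/I/S on L6; bus BusRd; mem=30

memory[L4] = 80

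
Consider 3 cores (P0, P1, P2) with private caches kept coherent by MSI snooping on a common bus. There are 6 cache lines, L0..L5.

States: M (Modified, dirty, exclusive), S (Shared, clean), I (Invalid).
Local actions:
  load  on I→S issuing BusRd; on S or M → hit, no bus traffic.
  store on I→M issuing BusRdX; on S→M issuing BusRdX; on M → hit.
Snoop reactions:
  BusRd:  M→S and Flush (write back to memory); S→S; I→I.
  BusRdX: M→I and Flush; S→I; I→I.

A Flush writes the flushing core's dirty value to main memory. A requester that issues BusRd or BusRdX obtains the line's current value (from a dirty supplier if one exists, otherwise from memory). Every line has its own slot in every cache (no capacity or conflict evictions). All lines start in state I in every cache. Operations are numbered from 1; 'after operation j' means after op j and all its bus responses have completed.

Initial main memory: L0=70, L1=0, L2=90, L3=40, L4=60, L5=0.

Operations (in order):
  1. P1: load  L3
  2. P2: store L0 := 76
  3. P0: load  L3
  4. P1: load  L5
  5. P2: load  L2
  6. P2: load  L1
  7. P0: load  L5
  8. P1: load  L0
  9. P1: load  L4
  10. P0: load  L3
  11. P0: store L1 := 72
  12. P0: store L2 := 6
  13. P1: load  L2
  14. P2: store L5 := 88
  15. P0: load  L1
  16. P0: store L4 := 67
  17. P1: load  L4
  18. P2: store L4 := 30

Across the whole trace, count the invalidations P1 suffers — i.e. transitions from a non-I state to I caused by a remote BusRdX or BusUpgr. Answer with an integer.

[1] P1: load  L3 | P0:I, P1:S(40), P2:I | bus: BusRd
[2] P2: store L0 := 76 | P0:I, P1:I, P2:M(76) | bus: BusRdX
[3] P0: load  L3 | P0:S(40), P1:S(40), P2:I | bus: BusRd
[4] P1: load  L5 | P0:I, P1:S(0), P2:I | bus: BusRd
[5] P2: load  L2 | P0:I, P1:I, P2:S(90) | bus: BusRd
[6] P2: load  L1 | P0:I, P1:I, P2:S(0) | bus: BusRd
[7] P0: load  L5 | P0:S(0), P1:S(0), P2:I | bus: BusRd
[8] P1: load  L0 | P0:I, P1:S(76), P2:S(76) | bus: BusRd,Flush
[9] P1: load  L4 | P0:I, P1:S(60), P2:I | bus: BusRd
[10] P0: load  L3 | P0:S(40), P1:S(40), P2:I | bus: none
[11] P0: store L1 := 72 | P0:M(72), P1:I, P2:I | bus: BusRdX
[12] P0: store L2 := 6 | P0:M(6), P1:I, P2:I | bus: BusRdX
[13] P1: load  L2 | P0:S(6), P1:S(6), P2:I | bus: BusRd,Flush
[14] P2: store L5 := 88 | P0:I, P1:I, P2:M(88) | bus: BusRdX
[15] P0: load  L1 | P0:M(72), P1:I, P2:I | bus: none
[16] P0: store L4 := 67 | P0:M(67), P1:I, P2:I | bus: BusRdX
[17] P1: load  L4 | P0:S(67), P1:S(67), P2:I | bus: BusRd,Flush
[18] P2: store L4 := 30 | P0:I, P1:I, P2:M(30) | bus: BusRdX

invalidations = 3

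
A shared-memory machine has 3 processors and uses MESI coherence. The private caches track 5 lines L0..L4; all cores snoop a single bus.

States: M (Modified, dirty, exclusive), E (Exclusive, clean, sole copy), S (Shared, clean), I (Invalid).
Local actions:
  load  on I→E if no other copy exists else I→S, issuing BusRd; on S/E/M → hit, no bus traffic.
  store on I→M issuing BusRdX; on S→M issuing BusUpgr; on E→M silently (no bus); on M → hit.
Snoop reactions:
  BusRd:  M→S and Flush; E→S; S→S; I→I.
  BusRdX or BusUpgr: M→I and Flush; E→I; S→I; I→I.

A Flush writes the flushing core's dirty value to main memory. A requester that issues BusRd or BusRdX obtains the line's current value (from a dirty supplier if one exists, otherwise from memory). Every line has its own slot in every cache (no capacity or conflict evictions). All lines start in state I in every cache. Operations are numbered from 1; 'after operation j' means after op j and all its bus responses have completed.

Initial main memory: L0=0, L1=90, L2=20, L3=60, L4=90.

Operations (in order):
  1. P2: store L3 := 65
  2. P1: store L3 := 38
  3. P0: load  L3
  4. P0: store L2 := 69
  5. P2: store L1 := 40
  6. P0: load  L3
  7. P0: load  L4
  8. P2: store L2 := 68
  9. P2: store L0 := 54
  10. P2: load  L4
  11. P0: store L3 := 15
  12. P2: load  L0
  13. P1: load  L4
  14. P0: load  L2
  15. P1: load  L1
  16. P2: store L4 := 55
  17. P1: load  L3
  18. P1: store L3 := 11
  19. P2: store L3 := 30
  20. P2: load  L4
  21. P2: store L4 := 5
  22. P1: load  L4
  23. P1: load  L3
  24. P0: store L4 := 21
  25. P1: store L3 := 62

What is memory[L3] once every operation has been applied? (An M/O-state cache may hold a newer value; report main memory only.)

[1] P2: store L3 := 65 | P0:I, P1:I, P2:M(65) | bus: BusRdX
[2] P1: store L3 := 38 | P0:I, P1:M(38), P2:I | bus: BusRdX,Flush
[3] P0: load  L3 | P0:S(38), P1:S(38), P2:I | bus: BusRd,Flush
[4] P0: store L2 := 69 | P0:M(69), P1:I, P2:I | bus: BusRdX
[5] P2: store L1 := 40 | P0:I, P1:I, P2:M(40) | bus: BusRdX
[6] P0: load  L3 | P0:S(38), P1:S(38), P2:I | bus: none
[7] P0: load  L4 | P0:E(90), P1:I, P2:I | bus: BusRd
[8] P2: store L2 := 68 | P0:I, P1:I, P2:M(68) | bus: BusRdX,Flush
[9] P2: store L0 := 54 | P0:I, P1:I, P2:M(54) | bus: BusRdX
[10] P2: load  L4 | P0:S(90), P1:I, P2:S(90) | bus: BusRd
[11] P0: store L3 := 15 | P0:M(15), P1:I, P2:I | bus: BusUpgr
[12] P2: load  L0 | P0:I, P1:I, P2:M(54) | bus: none
[13] P1: load  L4 | P0:S(90), P1:S(90), P2:S(90) | bus: BusRd
[14] P0: load  L2 | P0:S(68), P1:I, P2:S(68) | bus: BusRd,Flush
[15] P1: load  L1 | P0:I, P1:S(40), P2:S(40) | bus: BusRd,Flush
[16] P2: store L4 := 55 | P0:I, P1:I, P2:M(55) | bus: BusUpgr
[17] P1: load  L3 | P0:S(15), P1:S(15), P2:I | bus: BusRd,Flush
[18] P1: store L3 := 11 | P0:I, P1:M(11), P2:I | bus: BusUpgr
[19] P2: store L3 := 30 | P0:I, P1:I, P2:M(30) | bus: BusRdX,Flush
[20] P2: load  L4 | P0:I, P1:I, P2:M(55) | bus: none
[21] P2: store L4 := 5 | P0:I, P1:I, P2:M(5) | bus: none
[22] P1: load  L4 | P0:I, P1:S(5), P2:S(5) | bus: BusRd,Flush
[23] P1: load  L3 | P0:I, P1:S(30), P2:S(30) | bus: BusRd,Flush
[24] P0: store L4 := 21 | P0:M(21), P1:I, P2:I | bus: BusRdX
[25] P1: store L3 := 62 | P0:I, P1:M(62), P2:I | bus: BusUpgr

memory[L3] = 30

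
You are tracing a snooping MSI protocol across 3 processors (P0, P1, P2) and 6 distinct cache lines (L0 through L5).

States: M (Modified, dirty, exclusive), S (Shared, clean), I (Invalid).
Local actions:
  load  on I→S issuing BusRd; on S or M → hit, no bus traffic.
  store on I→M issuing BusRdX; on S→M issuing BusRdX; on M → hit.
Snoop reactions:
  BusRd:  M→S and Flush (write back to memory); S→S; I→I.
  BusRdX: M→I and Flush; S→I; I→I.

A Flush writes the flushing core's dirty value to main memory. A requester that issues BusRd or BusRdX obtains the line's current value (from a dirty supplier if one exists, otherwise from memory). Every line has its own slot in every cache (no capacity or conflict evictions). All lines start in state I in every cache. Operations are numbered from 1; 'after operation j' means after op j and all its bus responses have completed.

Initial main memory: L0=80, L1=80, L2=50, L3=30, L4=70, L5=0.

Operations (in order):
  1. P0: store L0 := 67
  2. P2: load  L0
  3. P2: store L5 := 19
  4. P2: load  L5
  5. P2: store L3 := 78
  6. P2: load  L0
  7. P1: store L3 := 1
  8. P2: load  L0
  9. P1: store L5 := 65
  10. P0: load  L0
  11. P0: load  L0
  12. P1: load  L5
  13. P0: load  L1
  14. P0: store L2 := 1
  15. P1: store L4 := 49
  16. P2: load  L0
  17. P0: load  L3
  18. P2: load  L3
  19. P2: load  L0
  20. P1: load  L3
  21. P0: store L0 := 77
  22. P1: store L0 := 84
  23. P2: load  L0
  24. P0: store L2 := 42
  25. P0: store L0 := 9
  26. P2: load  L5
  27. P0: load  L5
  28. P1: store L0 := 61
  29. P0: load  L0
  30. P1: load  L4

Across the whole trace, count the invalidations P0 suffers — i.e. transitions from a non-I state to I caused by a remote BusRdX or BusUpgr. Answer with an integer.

invalidations = 2

[1] P0: store L0 := 67 | P0:M(67), P1:I, P2:I | bus: BusRdX
[2] P2: load  L0 | P0:S(67), P1:I, P2:S(67) | bus: BusRd,Flush
[3] P2: store L5 := 19 | P0:I, P1:I, P2:M(19) | bus: BusRdX
[4] P2: load  L5 | P0:I, P1:I, P2:M(19) | bus: none
[5] P2: store L3 := 78 | P0:I, P1:I, P2:M(78) | bus: BusRdX
[6] P2: load  L0 | P0:S(67), P1:I, P2:S(67) | bus: none
[7] P1: store L3 := 1 | P0:I, P1:M(1), P2:I | bus: BusRdX,Flush
[8] P2: load  L0 | P0:S(67), P1:I, P2:S(67) | bus: none
[9] P1: store L5 := 65 | P0:I, P1:M(65), P2:I | bus: BusRdX,Flush
[10] P0: load  L0 | P0:S(67), P1:I, P2:S(67) | bus: none
[11] P0: load  L0 | P0:S(67), P1:I, P2:S(67) | bus: none
[12] P1: load  L5 | P0:I, P1:M(65), P2:I | bus: none
[13] P0: load  L1 | P0:S(80), P1:I, P2:I | bus: BusRd
[14] P0: store L2 := 1 | P0:M(1), P1:I, P2:I | bus: BusRdX
[15] P1: store L4 := 49 | P0:I, P1:M(49), P2:I | bus: BusRdX
[16] P2: load  L0 | P0:S(67), P1:I, P2:S(67) | bus: none
[17] P0: load  L3 | P0:S(1), P1:S(1), P2:I | bus: BusRd,Flush
[18] P2: load  L3 | P0:S(1), P1:S(1), P2:S(1) | bus: BusRd
[19] P2: load  L0 | P0:S(67), P1:I, P2:S(67) | bus: none
[20] P1: load  L3 | P0:S(1), P1:S(1), P2:S(1) | bus: none
[21] P0: store L0 := 77 | P0:M(77), P1:I, P2:I | bus: BusRdX
[22] P1: store L0 := 84 | P0:I, P1:M(84), P2:I | bus: BusRdX,Flush
[23] P2: load  L0 | P0:I, P1:S(84), P2:S(84) | bus: BusRd,Flush
[24] P0: store L2 := 42 | P0:M(42), P1:I, P2:I | bus: none
[25] P0: store L0 := 9 | P0:M(9), P1:I, P2:I | bus: BusRdX
[26] P2: load  L5 | P0:I, P1:S(65), P2:S(65) | bus: BusRd,Flush
[27] P0: load  L5 | P0:S(65), P1:S(65), P2:S(65) | bus: BusRd
[28] P1: store L0 := 61 | P0:I, P1:M(61), P2:I | bus: BusRdX,Flush
[29] P0: load  L0 | P0:S(61), P1:S(61), P2:I | bus: BusRd,Flush
[30] P1: load  L4 | P0:I, P1:M(49), P2:I | bus: none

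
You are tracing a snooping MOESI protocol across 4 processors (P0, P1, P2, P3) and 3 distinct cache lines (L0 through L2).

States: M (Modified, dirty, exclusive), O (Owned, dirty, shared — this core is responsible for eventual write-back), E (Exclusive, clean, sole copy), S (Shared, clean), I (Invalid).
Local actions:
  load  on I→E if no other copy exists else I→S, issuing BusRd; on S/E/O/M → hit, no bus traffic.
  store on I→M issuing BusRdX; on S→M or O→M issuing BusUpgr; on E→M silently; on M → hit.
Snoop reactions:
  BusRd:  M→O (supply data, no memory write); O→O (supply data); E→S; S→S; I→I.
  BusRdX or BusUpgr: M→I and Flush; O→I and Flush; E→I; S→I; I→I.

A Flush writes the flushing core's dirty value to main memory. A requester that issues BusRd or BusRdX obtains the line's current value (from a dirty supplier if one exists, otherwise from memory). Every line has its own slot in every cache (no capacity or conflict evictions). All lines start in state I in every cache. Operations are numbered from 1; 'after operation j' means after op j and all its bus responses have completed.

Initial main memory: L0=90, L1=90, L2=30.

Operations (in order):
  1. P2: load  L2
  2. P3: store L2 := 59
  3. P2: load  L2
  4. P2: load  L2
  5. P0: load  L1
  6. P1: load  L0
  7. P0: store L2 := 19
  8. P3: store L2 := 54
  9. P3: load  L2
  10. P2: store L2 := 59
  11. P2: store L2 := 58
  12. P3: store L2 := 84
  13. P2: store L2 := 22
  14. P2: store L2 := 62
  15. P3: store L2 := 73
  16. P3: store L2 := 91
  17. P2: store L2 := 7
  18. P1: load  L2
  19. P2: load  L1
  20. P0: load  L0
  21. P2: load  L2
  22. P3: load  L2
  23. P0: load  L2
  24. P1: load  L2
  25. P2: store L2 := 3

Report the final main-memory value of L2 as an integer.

memory[L2] = 91

1. P2: load  L2  bus=[BusRd]  L2: P0=I P1=I P2=E P3=I  mem[L2]=30
2. P3: store L2 := 59  bus=[BusRdX]  L2: P0=I P1=I P2=I P3=M  mem[L2]=30
3. P2: load  L2  bus=[BusRd]  L2: P0=I P1=I P2=S P3=O  mem[L2]=30
4. P2: load  L2  bus=[-]  L2: P0=I P1=I P2=S P3=O  mem[L2]=30
5. P0: load  L1  bus=[BusRd]  L1: P0=E P1=I P2=I P3=I  mem[L1]=90
6. P1: load  L0  bus=[BusRd]  L0: P0=I P1=E P2=I P3=I  mem[L0]=90
7. P0: store L2 := 19  bus=[BusRdX,Flush]  L2: P0=M P1=I P2=I P3=I  mem[L2]=59
8. P3: store L2 := 54  bus=[BusRdX,Flush]  L2: P0=I P1=I P2=I P3=M  mem[L2]=19
9. P3: load  L2  bus=[-]  L2: P0=I P1=I P2=I P3=M  mem[L2]=19
10. P2: store L2 := 59  bus=[BusRdX,Flush]  L2: P0=I P1=I P2=M P3=I  mem[L2]=54
11. P2: store L2 := 58  bus=[-]  L2: P0=I P1=I P2=M P3=I  mem[L2]=54
12. P3: store L2 := 84  bus=[BusRdX,Flush]  L2: P0=I P1=I P2=I P3=M  mem[L2]=58
13. P2: store L2 := 22  bus=[BusRdX,Flush]  L2: P0=I P1=I P2=M P3=I  mem[L2]=84
14. P2: store L2 := 62  bus=[-]  L2: P0=I P1=I P2=M P3=I  mem[L2]=84
15. P3: store L2 := 73  bus=[BusRdX,Flush]  L2: P0=I P1=I P2=I P3=M  mem[L2]=62
16. P3: store L2 := 91  bus=[-]  L2: P0=I P1=I P2=I P3=M  mem[L2]=62
17. P2: store L2 := 7  bus=[BusRdX,Flush]  L2: P0=I P1=I P2=M P3=I  mem[L2]=91
18. P1: load  L2  bus=[BusRd]  L2: P0=I P1=S P2=O P3=I  mem[L2]=91
19. P2: load  L1  bus=[BusRd]  L1: P0=S P1=I P2=S P3=I  mem[L1]=90
20. P0: load  L0  bus=[BusRd]  L0: P0=S P1=S P2=I P3=I  mem[L0]=90
21. P2: load  L2  bus=[-]  L2: P0=I P1=S P2=O P3=I  mem[L2]=91
22. P3: load  L2  bus=[BusRd]  L2: P0=I P1=S P2=O P3=S  mem[L2]=91
23. P0: load  L2  bus=[BusRd]  L2: P0=S P1=S P2=O P3=S  mem[L2]=91
24. P1: load  L2  bus=[-]  L2: P0=S P1=S P2=O P3=S  mem[L2]=91
25. P2: store L2 := 3  bus=[BusUpgr]  L2: P0=I P1=I P2=M P3=I  mem[L2]=91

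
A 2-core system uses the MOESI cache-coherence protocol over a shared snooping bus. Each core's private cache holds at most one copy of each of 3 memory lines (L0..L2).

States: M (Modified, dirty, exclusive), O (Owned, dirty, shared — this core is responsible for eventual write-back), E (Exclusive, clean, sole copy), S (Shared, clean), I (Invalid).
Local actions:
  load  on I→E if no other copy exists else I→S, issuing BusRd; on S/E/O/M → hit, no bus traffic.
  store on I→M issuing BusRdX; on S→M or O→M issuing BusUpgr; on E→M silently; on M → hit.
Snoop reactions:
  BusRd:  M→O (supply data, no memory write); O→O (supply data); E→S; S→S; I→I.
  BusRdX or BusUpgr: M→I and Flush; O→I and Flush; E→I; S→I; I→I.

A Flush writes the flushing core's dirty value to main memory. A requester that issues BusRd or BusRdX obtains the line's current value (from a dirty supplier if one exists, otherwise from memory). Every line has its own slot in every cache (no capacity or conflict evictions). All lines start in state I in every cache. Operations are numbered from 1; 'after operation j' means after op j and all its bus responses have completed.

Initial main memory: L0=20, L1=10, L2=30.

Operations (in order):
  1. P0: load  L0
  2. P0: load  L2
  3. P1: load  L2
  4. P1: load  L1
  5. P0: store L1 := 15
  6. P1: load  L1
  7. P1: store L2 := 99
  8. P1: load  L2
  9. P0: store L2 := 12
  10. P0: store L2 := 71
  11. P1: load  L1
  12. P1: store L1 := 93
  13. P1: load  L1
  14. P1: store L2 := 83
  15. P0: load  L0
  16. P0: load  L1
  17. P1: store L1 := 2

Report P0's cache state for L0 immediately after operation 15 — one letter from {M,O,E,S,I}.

state = E

1. P0: load  L0  bus=[BusRd]  L0: P0=E P1=I  mem[L0]=20
2. P0: load  L2  bus=[BusRd]  L2: P0=E P1=I  mem[L2]=30
3. P1: load  L2  bus=[BusRd]  L2: P0=S P1=S  mem[L2]=30
4. P1: load  L1  bus=[BusRd]  L1: P0=I P1=E  mem[L1]=10
5. P0: store L1 := 15  bus=[BusRdX]  L1: P0=M P1=I  mem[L1]=10
6. P1: load  L1  bus=[BusRd]  L1: P0=O P1=S  mem[L1]=10
7. P1: store L2 := 99  bus=[BusUpgr]  L2: P0=I P1=M  mem[L2]=30
8. P1: load  L2  bus=[-]  L2: P0=I P1=M  mem[L2]=30
9. P0: store L2 := 12  bus=[BusRdX,Flush]  L2: P0=M P1=I  mem[L2]=99
10. P0: store L2 := 71  bus=[-]  L2: P0=M P1=I  mem[L2]=99
11. P1: load  L1  bus=[-]  L1: P0=O P1=S  mem[L1]=10
12. P1: store L1 := 93  bus=[BusUpgr,Flush]  L1: P0=I P1=M  mem[L1]=15
13. P1: load  L1  bus=[-]  L1: P0=I P1=M  mem[L1]=15
14. P1: store L2 := 83  bus=[BusRdX,Flush]  L2: P0=I P1=M  mem[L2]=71
15. P0: load  L0  bus=[-]  L0: P0=E P1=I  mem[L0]=20
16. P0: load  L1  bus=[BusRd]  L1: P0=S P1=O  mem[L1]=15
17. P1: store L1 := 2  bus=[BusUpgr]  L1: P0=I P1=M  mem[L1]=15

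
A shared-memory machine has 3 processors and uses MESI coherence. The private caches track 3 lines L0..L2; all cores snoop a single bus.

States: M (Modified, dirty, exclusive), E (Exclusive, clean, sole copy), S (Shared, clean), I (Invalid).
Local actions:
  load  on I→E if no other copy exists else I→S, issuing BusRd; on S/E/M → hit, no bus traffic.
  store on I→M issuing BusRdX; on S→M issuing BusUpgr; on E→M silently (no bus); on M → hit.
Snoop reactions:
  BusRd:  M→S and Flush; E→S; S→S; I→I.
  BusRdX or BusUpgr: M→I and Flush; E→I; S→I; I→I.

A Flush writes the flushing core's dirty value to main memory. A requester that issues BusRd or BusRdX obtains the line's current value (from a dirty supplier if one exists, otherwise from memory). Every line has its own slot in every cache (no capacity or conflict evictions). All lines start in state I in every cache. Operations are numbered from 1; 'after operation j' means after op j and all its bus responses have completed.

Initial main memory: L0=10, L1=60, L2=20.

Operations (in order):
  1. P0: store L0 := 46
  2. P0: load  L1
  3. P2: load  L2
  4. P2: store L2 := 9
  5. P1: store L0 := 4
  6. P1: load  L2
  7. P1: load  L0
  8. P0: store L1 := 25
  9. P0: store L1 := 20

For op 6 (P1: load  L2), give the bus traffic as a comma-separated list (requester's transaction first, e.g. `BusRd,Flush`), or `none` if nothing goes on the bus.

[1] P0: store L0 := 46 | P0:M(46), P1:I, P2:I | bus: BusRdX
[2] P0: load  L1 | P0:E(60), P1:I, P2:I | bus: BusRd
[3] P2: load  L2 | P0:I, P1:I, P2:E(20) | bus: BusRd
[4] P2: store L2 := 9 | P0:I, P1:I, P2:M(9) | bus: none
[5] P1: store L0 := 4 | P0:I, P1:M(4), P2:I | bus: BusRdX,Flush
[6] P1: load  L2 | P0:I, P1:S(9), P2:S(9) | bus: BusRd,Flush
[7] P1: load  L0 | P0:I, P1:M(4), P2:I | bus: none
[8] P0: store L1 := 25 | P0:M(25), P1:I, P2:I | bus: none
[9] P0: store L1 := 20 | P0:M(20), P1:I, P2:I | bus: none

bus = BusRd,Flush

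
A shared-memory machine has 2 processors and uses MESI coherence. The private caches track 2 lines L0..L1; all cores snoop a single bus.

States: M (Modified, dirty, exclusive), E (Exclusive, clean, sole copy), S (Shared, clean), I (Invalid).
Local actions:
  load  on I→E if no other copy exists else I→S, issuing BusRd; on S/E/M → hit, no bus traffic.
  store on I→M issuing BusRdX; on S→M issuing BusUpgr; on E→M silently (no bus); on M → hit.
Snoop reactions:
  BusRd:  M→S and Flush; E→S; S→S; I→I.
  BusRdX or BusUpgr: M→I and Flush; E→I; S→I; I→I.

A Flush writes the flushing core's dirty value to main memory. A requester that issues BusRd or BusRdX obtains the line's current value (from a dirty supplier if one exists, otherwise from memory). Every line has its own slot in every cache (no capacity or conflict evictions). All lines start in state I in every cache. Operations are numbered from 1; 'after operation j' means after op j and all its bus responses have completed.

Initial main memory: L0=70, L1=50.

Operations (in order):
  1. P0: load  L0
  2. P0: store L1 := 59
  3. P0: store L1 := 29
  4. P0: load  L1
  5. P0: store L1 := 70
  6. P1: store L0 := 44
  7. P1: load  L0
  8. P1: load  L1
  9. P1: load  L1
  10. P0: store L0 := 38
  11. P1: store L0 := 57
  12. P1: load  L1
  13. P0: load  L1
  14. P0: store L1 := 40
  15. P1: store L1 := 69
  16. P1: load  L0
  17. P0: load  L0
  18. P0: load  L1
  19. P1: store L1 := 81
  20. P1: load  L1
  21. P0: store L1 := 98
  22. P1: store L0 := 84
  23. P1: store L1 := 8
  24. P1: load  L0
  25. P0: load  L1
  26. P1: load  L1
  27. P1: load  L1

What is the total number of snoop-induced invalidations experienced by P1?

invalidations = 3

step 1: P0: load  L0  ⟶  EI  (L0)  txn=BusRd  M[L0]=70
step 2: P0: store L1 := 59  ⟶  MI  (L1)  txn=BusRdX  M[L1]=50
step 3: P0: store L1 := 29  ⟶  MI  (L1)  txn=∅  M[L1]=50
step 4: P0: load  L1  ⟶  MI  (L1)  txn=∅  M[L1]=50
step 5: P0: store L1 := 70  ⟶  MI  (L1)  txn=∅  M[L1]=50
step 6: P1: store L0 := 44  ⟶  IM  (L0)  txn=BusRdX  M[L0]=70
step 7: P1: load  L0  ⟶  IM  (L0)  txn=∅  M[L0]=70
step 8: P1: load  L1  ⟶  SS  (L1)  txn=BusRd+Flush  M[L1]=70
step 9: P1: load  L1  ⟶  SS  (L1)  txn=∅  M[L1]=70
step 10: P0: store L0 := 38  ⟶  MI  (L0)  txn=BusRdX+Flush  M[L0]=44
step 11: P1: store L0 := 57  ⟶  IM  (L0)  txn=BusRdX+Flush  M[L0]=38
step 12: P1: load  L1  ⟶  SS  (L1)  txn=∅  M[L1]=70
step 13: P0: load  L1  ⟶  SS  (L1)  txn=∅  M[L1]=70
step 14: P0: store L1 := 40  ⟶  MI  (L1)  txn=BusUpgr  M[L1]=70
step 15: P1: store L1 := 69  ⟶  IM  (L1)  txn=BusRdX+Flush  M[L1]=40
step 16: P1: load  L0  ⟶  IM  (L0)  txn=∅  M[L0]=38
step 17: P0: load  L0  ⟶  SS  (L0)  txn=BusRd+Flush  M[L0]=57
step 18: P0: load  L1  ⟶  SS  (L1)  txn=BusRd+Flush  M[L1]=69
step 19: P1: store L1 := 81  ⟶  IM  (L1)  txn=BusUpgr  M[L1]=69
step 20: P1: load  L1  ⟶  IM  (L1)  txn=∅  M[L1]=69
step 21: P0: store L1 := 98  ⟶  MI  (L1)  txn=BusRdX+Flush  M[L1]=81
step 22: P1: store L0 := 84  ⟶  IM  (L0)  txn=BusUpgr  M[L0]=57
step 23: P1: store L1 := 8  ⟶  IM  (L1)  txn=BusRdX+Flush  M[L1]=98
step 24: P1: load  L0  ⟶  IM  (L0)  txn=∅  M[L0]=57
step 25: P0: load  L1  ⟶  SS  (L1)  txn=BusRd+Flush  M[L1]=8
step 26: P1: load  L1  ⟶  SS  (L1)  txn=∅  M[L1]=8
step 27: P1: load  L1  ⟶  SS  (L1)  txn=∅  M[L1]=8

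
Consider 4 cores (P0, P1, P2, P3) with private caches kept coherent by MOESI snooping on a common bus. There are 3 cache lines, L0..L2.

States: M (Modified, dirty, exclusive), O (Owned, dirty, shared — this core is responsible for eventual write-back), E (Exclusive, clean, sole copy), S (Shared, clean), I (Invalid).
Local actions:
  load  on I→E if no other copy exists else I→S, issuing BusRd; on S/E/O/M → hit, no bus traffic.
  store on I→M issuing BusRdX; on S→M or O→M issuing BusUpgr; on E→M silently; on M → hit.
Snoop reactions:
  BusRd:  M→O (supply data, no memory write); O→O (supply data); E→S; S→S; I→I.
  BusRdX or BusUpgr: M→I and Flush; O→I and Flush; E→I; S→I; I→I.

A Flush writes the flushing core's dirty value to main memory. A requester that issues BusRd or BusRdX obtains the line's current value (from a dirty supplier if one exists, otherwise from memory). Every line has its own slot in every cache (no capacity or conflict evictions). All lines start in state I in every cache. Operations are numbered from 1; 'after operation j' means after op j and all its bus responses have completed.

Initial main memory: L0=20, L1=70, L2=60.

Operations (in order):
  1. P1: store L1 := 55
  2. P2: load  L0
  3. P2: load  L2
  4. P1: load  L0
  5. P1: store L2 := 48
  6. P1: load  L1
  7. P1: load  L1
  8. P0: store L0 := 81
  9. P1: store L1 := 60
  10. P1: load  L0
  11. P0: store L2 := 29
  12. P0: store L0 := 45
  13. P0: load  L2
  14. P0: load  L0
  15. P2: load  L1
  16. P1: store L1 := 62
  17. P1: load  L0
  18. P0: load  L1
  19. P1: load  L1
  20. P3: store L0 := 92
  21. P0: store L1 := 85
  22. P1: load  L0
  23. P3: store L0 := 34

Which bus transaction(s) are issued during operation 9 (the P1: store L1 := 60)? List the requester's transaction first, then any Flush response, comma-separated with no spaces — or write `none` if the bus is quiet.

  op1 P1: store L1 := 55 → I/M/I/I on L1; bus BusRdX; mem=70
  op2 P2: load  L0 → I/I/E/I on L0; bus BusRd; mem=20
  op3 P2: load  L2 → I/I/E/I on L2; bus BusRd; mem=60
  op4 P1: load  L0 → I/S/S/I on L0; bus BusRd; mem=20
  op5 P1: store L2 := 48 → I/M/I/I on L2; bus BusRdX; mem=60
  op6 P1: load  L1 → I/M/I/I on L1; bus (none); mem=70
  op7 P1: load  L1 → I/M/I/I on L1; bus (none); mem=70
  op8 P0: store L0 := 81 → M/I/I/I on L0; bus BusRdX; mem=20
  op9 P1: store L1 := 60 → I/M/I/I on L1; bus (none); mem=70
  op10 P1: load  L0 → O/S/I/I on L0; bus BusRd; mem=20
  op11 P0: store L2 := 29 → M/I/I/I on L2; bus BusRdX Flush; mem=48
  op12 P0: store L0 := 45 → M/I/I/I on L0; bus BusUpgr; mem=20
  op13 P0: load  L2 → M/I/I/I on L2; bus (none); mem=48
  op14 P0: load  L0 → M/I/I/I on L0; bus (none); mem=20
  op15 P2: load  L1 → I/O/S/I on L1; bus BusRd; mem=70
  op16 P1: store L1 := 62 → I/M/I/I on L1; bus BusUpgr; mem=70
  op17 P1: load  L0 → O/S/I/I on L0; bus BusRd; mem=20
  op18 P0: load  L1 → S/O/I/I on L1; bus BusRd; mem=70
  op19 P1: load  L1 → S/O/I/I on L1; bus (none); mem=70
  op20 P3: store L0 := 92 → I/I/I/M on L0; bus BusRdX Flush; mem=45
  op21 P0: store L1 := 85 → M/I/I/I on L1; bus BusUpgr Flush; mem=62
  op22 P1: load  L0 → I/S/I/O on L0; bus BusRd; mem=45
  op23 P3: store L0 := 34 → I/I/I/M on L0; bus BusUpgr; mem=45

bus = none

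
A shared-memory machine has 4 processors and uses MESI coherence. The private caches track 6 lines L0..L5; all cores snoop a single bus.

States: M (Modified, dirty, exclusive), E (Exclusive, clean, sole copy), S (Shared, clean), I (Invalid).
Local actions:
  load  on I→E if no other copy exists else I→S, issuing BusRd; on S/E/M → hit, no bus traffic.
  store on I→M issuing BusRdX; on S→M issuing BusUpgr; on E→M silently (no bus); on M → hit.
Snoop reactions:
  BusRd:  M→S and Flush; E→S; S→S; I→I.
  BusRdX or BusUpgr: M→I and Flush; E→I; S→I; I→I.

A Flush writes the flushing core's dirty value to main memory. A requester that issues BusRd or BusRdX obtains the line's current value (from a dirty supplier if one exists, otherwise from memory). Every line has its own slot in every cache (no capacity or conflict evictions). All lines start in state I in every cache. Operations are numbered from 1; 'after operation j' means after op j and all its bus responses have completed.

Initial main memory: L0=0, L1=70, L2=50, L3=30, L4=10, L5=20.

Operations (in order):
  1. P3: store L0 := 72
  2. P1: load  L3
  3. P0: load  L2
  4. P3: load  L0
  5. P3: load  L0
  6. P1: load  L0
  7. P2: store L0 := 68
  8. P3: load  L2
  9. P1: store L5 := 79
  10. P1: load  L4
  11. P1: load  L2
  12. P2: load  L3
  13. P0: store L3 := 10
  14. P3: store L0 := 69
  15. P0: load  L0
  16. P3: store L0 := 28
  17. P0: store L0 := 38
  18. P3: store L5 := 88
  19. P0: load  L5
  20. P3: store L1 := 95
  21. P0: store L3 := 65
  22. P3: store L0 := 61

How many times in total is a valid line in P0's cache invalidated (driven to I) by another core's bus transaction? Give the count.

[1] P3: store L0 := 72 | P0:I, P1:I, P2:I, P3:M(72) | bus: BusRdX
[2] P1: load  L3 | P0:I, P1:E(30), P2:I, P3:I | bus: BusRd
[3] P0: load  L2 | P0:E(50), P1:I, P2:I, P3:I | bus: BusRd
[4] P3: load  L0 | P0:I, P1:I, P2:I, P3:M(72) | bus: none
[5] P3: load  L0 | P0:I, P1:I, P2:I, P3:M(72) | bus: none
[6] P1: load  L0 | P0:I, P1:S(72), P2:I, P3:S(72) | bus: BusRd,Flush
[7] P2: store L0 := 68 | P0:I, P1:I, P2:M(68), P3:I | bus: BusRdX
[8] P3: load  L2 | P0:S(50), P1:I, P2:I, P3:S(50) | bus: BusRd
[9] P1: store L5 := 79 | P0:I, P1:M(79), P2:I, P3:I | bus: BusRdX
[10] P1: load  L4 | P0:I, P1:E(10), P2:I, P3:I | bus: BusRd
[11] P1: load  L2 | P0:S(50), P1:S(50), P2:I, P3:S(50) | bus: BusRd
[12] P2: load  L3 | P0:I, P1:S(30), P2:S(30), P3:I | bus: BusRd
[13] P0: store L3 := 10 | P0:M(10), P1:I, P2:I, P3:I | bus: BusRdX
[14] P3: store L0 := 69 | P0:I, P1:I, P2:I, P3:M(69) | bus: BusRdX,Flush
[15] P0: load  L0 | P0:S(69), P1:I, P2:I, P3:S(69) | bus: BusRd,Flush
[16] P3: store L0 := 28 | P0:I, P1:I, P2:I, P3:M(28) | bus: BusUpgr
[17] P0: store L0 := 38 | P0:M(38), P1:I, P2:I, P3:I | bus: BusRdX,Flush
[18] P3: store L5 := 88 | P0:I, P1:I, P2:I, P3:M(88) | bus: BusRdX,Flush
[19] P0: load  L5 | P0:S(88), P1:I, P2:I, P3:S(88) | bus: BusRd,Flush
[20] P3: store L1 := 95 | P0:I, P1:I, P2:I, P3:M(95) | bus: BusRdX
[21] P0: store L3 := 65 | P0:M(65), P1:I, P2:I, P3:I | bus: none
[22] P3: store L0 := 61 | P0:I, P1:I, P2:I, P3:M(61) | bus: BusRdX,Flush

invalidations = 2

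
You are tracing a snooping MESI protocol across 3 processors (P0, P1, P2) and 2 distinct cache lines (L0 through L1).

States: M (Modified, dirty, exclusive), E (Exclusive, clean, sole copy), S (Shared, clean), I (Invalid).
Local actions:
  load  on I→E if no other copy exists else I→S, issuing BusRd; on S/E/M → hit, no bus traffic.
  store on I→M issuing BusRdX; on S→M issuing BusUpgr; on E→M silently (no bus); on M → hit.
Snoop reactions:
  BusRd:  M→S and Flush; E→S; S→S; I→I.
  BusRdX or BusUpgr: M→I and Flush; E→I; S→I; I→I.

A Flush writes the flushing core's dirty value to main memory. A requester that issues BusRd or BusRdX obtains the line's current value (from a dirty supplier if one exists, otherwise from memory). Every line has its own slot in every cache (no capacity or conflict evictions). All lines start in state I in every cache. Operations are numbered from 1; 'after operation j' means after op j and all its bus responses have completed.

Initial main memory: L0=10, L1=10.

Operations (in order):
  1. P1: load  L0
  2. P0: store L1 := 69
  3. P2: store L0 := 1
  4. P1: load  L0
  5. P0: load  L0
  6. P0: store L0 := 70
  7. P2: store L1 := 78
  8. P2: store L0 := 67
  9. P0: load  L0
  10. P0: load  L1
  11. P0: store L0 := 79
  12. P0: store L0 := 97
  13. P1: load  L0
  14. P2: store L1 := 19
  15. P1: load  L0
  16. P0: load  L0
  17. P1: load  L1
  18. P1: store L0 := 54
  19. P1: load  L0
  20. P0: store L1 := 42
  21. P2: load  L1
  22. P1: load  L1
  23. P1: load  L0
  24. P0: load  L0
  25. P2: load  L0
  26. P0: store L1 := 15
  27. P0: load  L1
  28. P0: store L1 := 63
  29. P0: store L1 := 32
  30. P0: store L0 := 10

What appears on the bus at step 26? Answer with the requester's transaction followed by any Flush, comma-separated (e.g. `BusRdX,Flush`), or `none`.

[1] P1: load  L0 | P0:I, P1:E(10), P2:I | bus: BusRd
[2] P0: store L1 := 69 | P0:M(69), P1:I, P2:I | bus: BusRdX
[3] P2: store L0 := 1 | P0:I, P1:I, P2:M(1) | bus: BusRdX
[4] P1: load  L0 | P0:I, P1:S(1), P2:S(1) | bus: BusRd,Flush
[5] P0: load  L0 | P0:S(1), P1:S(1), P2:S(1) | bus: BusRd
[6] P0: store L0 := 70 | P0:M(70), P1:I, P2:I | bus: BusUpgr
[7] P2: store L1 := 78 | P0:I, P1:I, P2:M(78) | bus: BusRdX,Flush
[8] P2: store L0 := 67 | P0:I, P1:I, P2:M(67) | bus: BusRdX,Flush
[9] P0: load  L0 | P0:S(67), P1:I, P2:S(67) | bus: BusRd,Flush
[10] P0: load  L1 | P0:S(78), P1:I, P2:S(78) | bus: BusRd,Flush
[11] P0: store L0 := 79 | P0:M(79), P1:I, P2:I | bus: BusUpgr
[12] P0: store L0 := 97 | P0:M(97), P1:I, P2:I | bus: none
[13] P1: load  L0 | P0:S(97), P1:S(97), P2:I | bus: BusRd,Flush
[14] P2: store L1 := 19 | P0:I, P1:I, P2:M(19) | bus: BusUpgr
[15] P1: load  L0 | P0:S(97), P1:S(97), P2:I | bus: none
[16] P0: load  L0 | P0:S(97), P1:S(97), P2:I | bus: none
[17] P1: load  L1 | P0:I, P1:S(19), P2:S(19) | bus: BusRd,Flush
[18] P1: store L0 := 54 | P0:I, P1:M(54), P2:I | bus: BusUpgr
[19] P1: load  L0 | P0:I, P1:M(54), P2:I | bus: none
[20] P0: store L1 := 42 | P0:M(42), P1:I, P2:I | bus: BusRdX
[21] P2: load  L1 | P0:S(42), P1:I, P2:S(42) | bus: BusRd,Flush
[22] P1: load  L1 | P0:S(42), P1:S(42), P2:S(42) | bus: BusRd
[23] P1: load  L0 | P0:I, P1:M(54), P2:I | bus: none
[24] P0: load  L0 | P0:S(54), P1:S(54), P2:I | bus: BusRd,Flush
[25] P2: load  L0 | P0:S(54), P1:S(54), P2:S(54) | bus: BusRd
[26] P0: store L1 := 15 | P0:M(15), P1:I, P2:I | bus: BusUpgr
[27] P0: load  L1 | P0:M(15), P1:I, P2:I | bus: none
[28] P0: store L1 := 63 | P0:M(63), P1:I, P2:I | bus: none
[29] P0: store L1 := 32 | P0:M(32), P1:I, P2:I | bus: none
[30] P0: store L0 := 10 | P0:M(10), P1:I, P2:I | bus: BusUpgr

bus = BusUpgr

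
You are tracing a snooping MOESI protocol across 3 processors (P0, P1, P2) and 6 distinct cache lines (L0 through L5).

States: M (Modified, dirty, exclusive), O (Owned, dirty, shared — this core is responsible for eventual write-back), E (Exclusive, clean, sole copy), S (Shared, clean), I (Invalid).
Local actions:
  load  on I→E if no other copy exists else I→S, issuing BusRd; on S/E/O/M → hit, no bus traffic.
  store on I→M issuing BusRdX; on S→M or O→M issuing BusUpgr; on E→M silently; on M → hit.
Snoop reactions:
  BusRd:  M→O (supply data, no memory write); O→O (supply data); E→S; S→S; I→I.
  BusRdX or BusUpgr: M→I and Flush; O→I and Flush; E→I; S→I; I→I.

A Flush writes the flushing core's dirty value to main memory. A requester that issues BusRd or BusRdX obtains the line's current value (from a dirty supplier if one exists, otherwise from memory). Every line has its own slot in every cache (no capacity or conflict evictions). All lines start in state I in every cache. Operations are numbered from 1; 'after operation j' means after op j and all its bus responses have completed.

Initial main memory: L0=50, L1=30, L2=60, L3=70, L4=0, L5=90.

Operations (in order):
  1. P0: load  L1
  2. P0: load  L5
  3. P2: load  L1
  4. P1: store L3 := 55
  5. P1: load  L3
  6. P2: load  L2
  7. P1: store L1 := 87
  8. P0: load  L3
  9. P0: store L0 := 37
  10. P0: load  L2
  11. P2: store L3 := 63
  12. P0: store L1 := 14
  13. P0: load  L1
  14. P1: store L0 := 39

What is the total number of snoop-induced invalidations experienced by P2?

invalidations = 1

step 1: P0: load  L1  ⟶  EII  (L1)  txn=BusRd  M[L1]=30
step 2: P0: load  L5  ⟶  EII  (L5)  txn=BusRd  M[L5]=90
step 3: P2: load  L1  ⟶  SIS  (L1)  txn=BusRd  M[L1]=30
step 4: P1: store L3 := 55  ⟶  IMI  (L3)  txn=BusRdX  M[L3]=70
step 5: P1: load  L3  ⟶  IMI  (L3)  txn=∅  M[L3]=70
step 6: P2: load  L2  ⟶  IIE  (L2)  txn=BusRd  M[L2]=60
step 7: P1: store L1 := 87  ⟶  IMI  (L1)  txn=BusRdX  M[L1]=30
step 8: P0: load  L3  ⟶  SOI  (L3)  txn=BusRd  M[L3]=70
step 9: P0: store L0 := 37  ⟶  MII  (L0)  txn=BusRdX  M[L0]=50
step 10: P0: load  L2  ⟶  SIS  (L2)  txn=BusRd  M[L2]=60
step 11: P2: store L3 := 63  ⟶  IIM  (L3)  txn=BusRdX+Flush  M[L3]=55
step 12: P0: store L1 := 14  ⟶  MII  (L1)  txn=BusRdX+Flush  M[L1]=87
step 13: P0: load  L1  ⟶  MII  (L1)  txn=∅  M[L1]=87
step 14: P1: store L0 := 39  ⟶  IMI  (L0)  txn=BusRdX+Flush  M[L0]=37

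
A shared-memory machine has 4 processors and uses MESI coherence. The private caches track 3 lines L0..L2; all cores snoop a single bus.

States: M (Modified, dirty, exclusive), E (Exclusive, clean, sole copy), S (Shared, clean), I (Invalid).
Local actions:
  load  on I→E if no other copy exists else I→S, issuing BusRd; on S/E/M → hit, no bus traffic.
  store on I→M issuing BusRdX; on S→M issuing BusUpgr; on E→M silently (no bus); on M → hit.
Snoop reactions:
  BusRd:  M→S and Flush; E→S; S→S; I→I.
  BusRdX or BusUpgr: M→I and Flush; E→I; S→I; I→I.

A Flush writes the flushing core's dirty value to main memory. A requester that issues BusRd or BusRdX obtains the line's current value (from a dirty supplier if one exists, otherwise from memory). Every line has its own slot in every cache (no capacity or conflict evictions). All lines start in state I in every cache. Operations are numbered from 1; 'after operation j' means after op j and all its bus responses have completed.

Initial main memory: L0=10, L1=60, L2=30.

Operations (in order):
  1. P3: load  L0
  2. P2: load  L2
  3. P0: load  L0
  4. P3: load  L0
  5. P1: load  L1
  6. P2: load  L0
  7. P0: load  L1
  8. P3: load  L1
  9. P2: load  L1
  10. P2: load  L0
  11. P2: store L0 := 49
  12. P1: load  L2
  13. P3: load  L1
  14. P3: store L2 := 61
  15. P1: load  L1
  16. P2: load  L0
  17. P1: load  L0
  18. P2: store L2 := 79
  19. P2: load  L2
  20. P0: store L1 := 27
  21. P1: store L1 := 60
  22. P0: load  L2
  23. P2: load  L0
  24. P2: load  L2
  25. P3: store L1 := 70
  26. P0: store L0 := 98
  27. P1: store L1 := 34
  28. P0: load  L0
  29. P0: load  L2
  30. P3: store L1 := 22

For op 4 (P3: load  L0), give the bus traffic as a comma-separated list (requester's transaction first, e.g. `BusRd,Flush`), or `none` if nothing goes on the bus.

step 1: P3: load  L0  ⟶  IIIE  (L0)  txn=BusRd  M[L0]=10
step 2: P2: load  L2  ⟶  IIEI  (L2)  txn=BusRd  M[L2]=30
step 3: P0: load  L0  ⟶  SIIS  (L0)  txn=BusRd  M[L0]=10
step 4: P3: load  L0  ⟶  SIIS  (L0)  txn=∅  M[L0]=10
step 5: P1: load  L1  ⟶  IEII  (L1)  txn=BusRd  M[L1]=60
step 6: P2: load  L0  ⟶  SISS  (L0)  txn=BusRd  M[L0]=10
step 7: P0: load  L1  ⟶  SSII  (L1)  txn=BusRd  M[L1]=60
step 8: P3: load  L1  ⟶  SSIS  (L1)  txn=BusRd  M[L1]=60
step 9: P2: load  L1  ⟶  SSSS  (L1)  txn=BusRd  M[L1]=60
step 10: P2: load  L0  ⟶  SISS  (L0)  txn=∅  M[L0]=10
step 11: P2: store L0 := 49  ⟶  IIMI  (L0)  txn=BusUpgr  M[L0]=10
step 12: P1: load  L2  ⟶  ISSI  (L2)  txn=BusRd  M[L2]=30
step 13: P3: load  L1  ⟶  SSSS  (L1)  txn=∅  M[L1]=60
step 14: P3: store L2 := 61  ⟶  IIIM  (L2)  txn=BusRdX  M[L2]=30
step 15: P1: load  L1  ⟶  SSSS  (L1)  txn=∅  M[L1]=60
step 16: P2: load  L0  ⟶  IIMI  (L0)  txn=∅  M[L0]=10
step 17: P1: load  L0  ⟶  ISSI  (L0)  txn=BusRd+Flush  M[L0]=49
step 18: P2: store L2 := 79  ⟶  IIMI  (L2)  txn=BusRdX+Flush  M[L2]=61
step 19: P2: load  L2  ⟶  IIMI  (L2)  txn=∅  M[L2]=61
step 20: P0: store L1 := 27  ⟶  MIII  (L1)  txn=BusUpgr  M[L1]=60
step 21: P1: store L1 := 60  ⟶  IMII  (L1)  txn=BusRdX+Flush  M[L1]=27
step 22: P0: load  L2  ⟶  SISI  (L2)  txn=BusRd+Flush  M[L2]=79
step 23: P2: load  L0  ⟶  ISSI  (L0)  txn=∅  M[L0]=49
step 24: P2: load  L2  ⟶  SISI  (L2)  txn=∅  M[L2]=79
step 25: P3: store L1 := 70  ⟶  IIIM  (L1)  txn=BusRdX+Flush  M[L1]=60
step 26: P0: store L0 := 98  ⟶  MIII  (L0)  txn=BusRdX  M[L0]=49
step 27: P1: store L1 := 34  ⟶  IMII  (L1)  txn=BusRdX+Flush  M[L1]=70
step 28: P0: load  L0  ⟶  MIII  (L0)  txn=∅  M[L0]=49
step 29: P0: load  L2  ⟶  SISI  (L2)  txn=∅  M[L2]=79
step 30: P3: store L1 := 22  ⟶  IIIM  (L1)  txn=BusRdX+Flush  M[L1]=34

bus = none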